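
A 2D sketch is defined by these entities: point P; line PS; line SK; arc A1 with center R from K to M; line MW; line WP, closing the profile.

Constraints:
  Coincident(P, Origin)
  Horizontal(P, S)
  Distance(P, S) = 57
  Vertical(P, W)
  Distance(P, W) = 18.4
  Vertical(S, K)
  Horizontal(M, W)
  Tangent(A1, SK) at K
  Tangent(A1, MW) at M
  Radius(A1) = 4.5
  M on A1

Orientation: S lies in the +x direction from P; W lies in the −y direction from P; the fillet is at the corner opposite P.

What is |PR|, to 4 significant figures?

54.31

P is at the origin; PS is horizontal with |PS| = 57.0 and S on the +x side, so S = (57.00, 0.000). PW is vertical with |PW| = 18.4 and W on the −y side, so W = (0.000, -18.40). The virtual corner opposite P is at (57.00, -18.40). The tangent condition forces RK to be normal to SK and tangency of A1 to MW means the radius RM is perpendicular to MW, with radius 4.5, so the center R sits 4.5 in from both sides at R = (52.50, -13.90). Then |PR| = |R − P| = 54.31.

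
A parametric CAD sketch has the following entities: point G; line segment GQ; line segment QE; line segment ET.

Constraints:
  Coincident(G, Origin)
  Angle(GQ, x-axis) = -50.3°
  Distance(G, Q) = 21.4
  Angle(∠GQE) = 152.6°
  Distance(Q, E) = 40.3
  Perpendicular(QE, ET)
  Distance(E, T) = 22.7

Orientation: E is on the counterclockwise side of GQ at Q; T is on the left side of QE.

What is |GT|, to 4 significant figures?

60.68

∠GQE = 152.6°, so QE runs at -50.3° + (180° − 152.6°) = -22.90° from the x-axis; with |QE| = 40.3, E = Q + 40.3·(cos -22.90°, sin -22.90°) = (50.79, -32.15). The perpendicularity gives ET at right angles to QE; with |ET| = 22.7 on the left of QE, T = E + 22.7·(0.3891, 0.9212) = (59.63, -11.24). Then |GT| = |T − G| = 60.68.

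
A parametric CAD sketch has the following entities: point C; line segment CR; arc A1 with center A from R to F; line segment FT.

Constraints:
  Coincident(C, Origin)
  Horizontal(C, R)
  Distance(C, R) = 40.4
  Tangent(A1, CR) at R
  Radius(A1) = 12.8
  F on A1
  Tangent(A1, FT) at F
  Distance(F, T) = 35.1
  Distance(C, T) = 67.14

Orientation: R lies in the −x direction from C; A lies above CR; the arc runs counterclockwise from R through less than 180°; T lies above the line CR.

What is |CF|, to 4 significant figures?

34.46

Checks: ∠(AR, RC) = 90.00° ✓; |AF| = 12.80 ✓; ∠(AF, FT) = 90.00° ✓; |FT| = 35.10 ✓; |CT| = 67.14 ✓.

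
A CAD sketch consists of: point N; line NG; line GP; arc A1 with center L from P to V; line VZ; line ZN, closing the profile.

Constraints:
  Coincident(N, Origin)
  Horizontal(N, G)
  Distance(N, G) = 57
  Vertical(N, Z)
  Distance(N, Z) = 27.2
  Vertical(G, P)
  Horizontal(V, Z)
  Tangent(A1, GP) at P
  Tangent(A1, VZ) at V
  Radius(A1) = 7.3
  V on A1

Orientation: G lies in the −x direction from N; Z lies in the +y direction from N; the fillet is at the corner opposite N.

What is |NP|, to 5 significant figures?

60.374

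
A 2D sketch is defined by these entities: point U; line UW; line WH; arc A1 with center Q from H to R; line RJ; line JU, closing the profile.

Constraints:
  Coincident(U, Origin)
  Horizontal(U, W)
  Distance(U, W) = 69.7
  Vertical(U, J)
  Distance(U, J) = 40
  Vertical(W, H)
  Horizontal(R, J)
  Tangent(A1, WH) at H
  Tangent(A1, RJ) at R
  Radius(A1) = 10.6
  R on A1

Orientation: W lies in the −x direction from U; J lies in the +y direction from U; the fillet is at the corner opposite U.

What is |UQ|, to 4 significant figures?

66.01

U is at the origin; U and W share the same y with |UW| = 69.7 and W on the −x side, so W = (-69.70, 0.000). UJ is vertical with |UJ| = 40.0 and J on the +y side, so J = (0.000, 40.00). The virtual corner opposite U is at (-69.70, 40.00). Tangency of A1 to WH means the radius QH is perpendicular to WH and the tangent condition forces QR to be normal to RJ, with radius 10.6, so the center Q sits 10.6 in from both sides at Q = (-59.10, 29.40). Then |UQ| = |Q − U| = 66.01.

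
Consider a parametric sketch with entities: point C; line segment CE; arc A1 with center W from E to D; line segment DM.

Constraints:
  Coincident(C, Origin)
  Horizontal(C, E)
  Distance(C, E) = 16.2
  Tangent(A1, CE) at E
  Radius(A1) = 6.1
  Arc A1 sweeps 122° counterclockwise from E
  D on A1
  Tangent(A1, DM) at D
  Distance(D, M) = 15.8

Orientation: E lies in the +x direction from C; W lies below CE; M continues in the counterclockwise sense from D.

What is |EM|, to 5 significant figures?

22.956

On A1, E sits at bearing 90° from W; a 122° counterclockwise sweep puts D at bearing 212°, so D = W + 6.1·(cos 212°, sin 212°) = (11.027, -9.3325). The tangent condition forces WD to be normal to DM, so DM runs along (−sin 212°, cos 212°); with |DM| = 15.8, M = (19.400, -22.732). Then |EM| = |M − E| = 22.956.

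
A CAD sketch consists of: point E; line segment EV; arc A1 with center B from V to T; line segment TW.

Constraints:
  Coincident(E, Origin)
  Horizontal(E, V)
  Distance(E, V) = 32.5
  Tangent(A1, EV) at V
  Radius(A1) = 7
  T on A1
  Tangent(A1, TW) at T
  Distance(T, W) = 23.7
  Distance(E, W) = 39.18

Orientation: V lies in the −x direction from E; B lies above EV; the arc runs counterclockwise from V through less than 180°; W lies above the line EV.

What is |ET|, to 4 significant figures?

26.38

Checks: ∠(BV, VE) = 90.00° ✓; |BT| = 7.000 ✓; ∠(BT, TW) = 90.00° ✓; |TW| = 23.70 ✓; |EW| = 39.18 ✓.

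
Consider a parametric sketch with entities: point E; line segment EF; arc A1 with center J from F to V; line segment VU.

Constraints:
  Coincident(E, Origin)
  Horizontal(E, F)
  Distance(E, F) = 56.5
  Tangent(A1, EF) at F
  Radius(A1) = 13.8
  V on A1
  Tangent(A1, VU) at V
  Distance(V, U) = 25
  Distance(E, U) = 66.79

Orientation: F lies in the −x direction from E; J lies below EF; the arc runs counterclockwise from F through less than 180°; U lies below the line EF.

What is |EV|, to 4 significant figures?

70.96

Checks: |JV| = 13.80 ✓; ∠(JV, VU) = 90.00° ✓; |VU| = 25.00 ✓; |EU| = 66.79 ✓.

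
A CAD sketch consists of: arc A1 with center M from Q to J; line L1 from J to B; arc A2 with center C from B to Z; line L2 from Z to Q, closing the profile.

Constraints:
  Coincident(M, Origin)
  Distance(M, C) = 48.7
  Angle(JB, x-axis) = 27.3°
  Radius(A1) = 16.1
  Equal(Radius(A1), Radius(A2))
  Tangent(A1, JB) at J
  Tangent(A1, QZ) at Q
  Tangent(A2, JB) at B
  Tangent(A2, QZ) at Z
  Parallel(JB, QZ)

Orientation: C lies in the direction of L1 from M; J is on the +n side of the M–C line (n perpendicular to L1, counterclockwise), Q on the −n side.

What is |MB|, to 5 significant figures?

51.292

The slot axis is L1's direction at 27.3°, so u = (cos 27.3°, sin 27.3°) = (0.88862, 0.45865) and n = (−sin 27.3°, cos 27.3°) = (-0.45865, 0.88862). M is at the origin and C lies 48.7 along u from M, so C = 48.7·u = (43.276, 22.336). Tangency of A1 to both parallel lines with radius 16.1 puts J and Q at M ± 16.1·n: J = (-7.3843, 14.307), Q = (7.3843, -14.307). Equal radii place B and Z the same way about C: B = C + 16.1·n = (35.891, 36.643), Z = C − 16.1·n = (50.660, 8.0295). Then |MB| = |B − M| = 51.292.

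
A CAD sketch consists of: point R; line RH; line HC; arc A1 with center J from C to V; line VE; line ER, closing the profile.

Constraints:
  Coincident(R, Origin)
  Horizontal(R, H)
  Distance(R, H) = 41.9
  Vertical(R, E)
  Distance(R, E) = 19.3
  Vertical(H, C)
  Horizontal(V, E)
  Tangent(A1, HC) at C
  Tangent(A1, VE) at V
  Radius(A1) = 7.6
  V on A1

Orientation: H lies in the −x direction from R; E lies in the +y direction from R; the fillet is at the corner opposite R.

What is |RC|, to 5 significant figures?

43.503

R is at the origin; RH is horizontal with |RH| = 41.9 and H on the −x side, so H = (-41.900, 0.0000). R and E share the same x with |RE| = 19.3 and E on the +y side, so E = (0.0000, 19.300). The virtual corner opposite R is at (-41.900, 19.300). The tangent condition forces JC to be normal to HC and the tangent condition forces JV to be normal to VE, with radius 7.6, so the center J sits 7.6 in from both sides at J = (-34.300, 11.700). That places the tangent points at C = (-41.900, 11.700) on HC and V = (-34.300, 19.300) on VE. Then |RC| = |C − R| = 43.503.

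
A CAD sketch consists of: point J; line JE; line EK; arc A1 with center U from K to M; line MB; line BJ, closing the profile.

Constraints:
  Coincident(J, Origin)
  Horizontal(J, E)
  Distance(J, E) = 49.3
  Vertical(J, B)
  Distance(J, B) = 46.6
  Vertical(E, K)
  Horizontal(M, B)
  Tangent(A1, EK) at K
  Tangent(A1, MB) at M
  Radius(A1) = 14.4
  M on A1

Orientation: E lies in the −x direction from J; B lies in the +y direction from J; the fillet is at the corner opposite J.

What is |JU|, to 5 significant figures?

47.485

JB is vertical with |JB| = 46.6 and B on the +y side, so B = (0.0000, 46.600). The virtual corner opposite J is at (-49.300, 46.600). A1 meets EK tangentially, so UK is at right angles to EK and the tangent condition forces UM to be normal to MB, with radius 14.4, so the center U sits 14.4 in from both sides at U = (-34.900, 32.200). Then |JU| = |U − J| = 47.485.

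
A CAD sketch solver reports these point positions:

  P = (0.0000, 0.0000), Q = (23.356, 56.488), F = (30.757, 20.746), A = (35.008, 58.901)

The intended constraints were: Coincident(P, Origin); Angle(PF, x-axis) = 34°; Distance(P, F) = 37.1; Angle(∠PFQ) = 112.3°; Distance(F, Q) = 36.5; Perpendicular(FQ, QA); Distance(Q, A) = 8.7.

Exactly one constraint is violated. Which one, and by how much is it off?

Distance(Q, A) = 8.7 — off by 3.20.

P = (0.00, 0.00) ✓; PF at 34.00° ✓; |PF| = 37.10 ✓; ∠PFQ = 112.3° ✓; |FQ| = 36.50 ✓; ∠(FQ, QA) = 90.00° ✓; |QA| = 11.90 ✗.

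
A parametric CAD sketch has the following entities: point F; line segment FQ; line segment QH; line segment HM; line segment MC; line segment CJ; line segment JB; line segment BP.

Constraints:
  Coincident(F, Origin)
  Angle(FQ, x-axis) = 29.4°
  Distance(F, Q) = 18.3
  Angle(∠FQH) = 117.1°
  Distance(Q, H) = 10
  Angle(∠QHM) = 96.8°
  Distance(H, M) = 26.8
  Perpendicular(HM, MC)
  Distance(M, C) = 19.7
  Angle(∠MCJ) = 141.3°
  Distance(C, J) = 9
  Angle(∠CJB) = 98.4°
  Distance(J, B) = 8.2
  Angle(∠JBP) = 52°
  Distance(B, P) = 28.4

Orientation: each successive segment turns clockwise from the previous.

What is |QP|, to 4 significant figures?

41.72

∠CJB = 98.4° gives JB at 33.00° from the x-axis; with |JB| = 8.2, B = (-2.229, 1.023). ∠JBP = 52.0° gives BP at -95.00° from the x-axis; with |BP| = 28.4, P = (-4.704, -27.27). Then |QP| = |P − Q| = 41.72.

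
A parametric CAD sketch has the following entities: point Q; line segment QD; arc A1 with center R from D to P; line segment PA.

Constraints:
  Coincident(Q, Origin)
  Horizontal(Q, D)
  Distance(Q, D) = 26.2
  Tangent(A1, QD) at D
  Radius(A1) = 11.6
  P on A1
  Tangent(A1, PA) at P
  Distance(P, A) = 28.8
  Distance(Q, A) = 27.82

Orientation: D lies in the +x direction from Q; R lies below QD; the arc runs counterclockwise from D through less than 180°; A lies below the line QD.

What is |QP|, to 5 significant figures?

17.523

Q is at the origin; Q and D share the same y with |QD| = 26.2 and D on the +x side, so D = (26.200, 0.0000). Tangency of A1 to QD means the radius RD is perpendicular to QD, so R = D + (0, -11.6) = (26.200, -11.600). Since RP ⟂ PA (tangency), |RA| = √(11.6² + 28.8²) = 31.048 regardless of where P sits on A1. So A lies on both circle(Q, 27.82) and circle(R, 31.048); the below-QD intersection is A = (-0.27557, -27.819). P is the foot of the tangent from A: P = (16.884, -4.6886).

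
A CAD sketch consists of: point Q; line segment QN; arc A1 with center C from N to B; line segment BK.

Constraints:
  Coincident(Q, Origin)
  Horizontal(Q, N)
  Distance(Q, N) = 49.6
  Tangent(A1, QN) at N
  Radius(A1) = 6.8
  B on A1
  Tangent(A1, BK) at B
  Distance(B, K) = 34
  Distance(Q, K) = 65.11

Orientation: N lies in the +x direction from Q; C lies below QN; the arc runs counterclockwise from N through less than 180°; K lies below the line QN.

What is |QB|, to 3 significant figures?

43.7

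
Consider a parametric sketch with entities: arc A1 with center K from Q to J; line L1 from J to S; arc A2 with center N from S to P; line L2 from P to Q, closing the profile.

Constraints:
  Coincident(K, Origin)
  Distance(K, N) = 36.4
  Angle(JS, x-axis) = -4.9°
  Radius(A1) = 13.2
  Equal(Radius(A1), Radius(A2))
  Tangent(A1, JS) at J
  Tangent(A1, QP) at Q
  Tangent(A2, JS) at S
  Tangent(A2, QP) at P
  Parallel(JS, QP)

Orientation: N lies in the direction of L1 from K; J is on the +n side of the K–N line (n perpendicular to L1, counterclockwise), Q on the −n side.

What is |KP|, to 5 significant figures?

38.720

The slot axis is L1's direction at -4.9°, so u = (cos -4.9°, sin -4.9°) = (0.99635, -0.085417) and n = (−sin -4.9°, cos -4.9°) = (0.085417, 0.99635). K is at the origin and N lies 36.4 along u from K, so N = 36.4·u = (36.267, -3.1092). Tangency of A1 to both parallel lines with radius 13.2 puts J and Q at K ± 13.2·n: J = (1.1275, 13.152), Q = (-1.1275, -13.152). Equal radii place S and P the same way about N: S = N + 13.2·n = (37.394, 10.043), P = N − 13.2·n = (35.139, -16.261). Then |KP| = |P − K| = 38.720.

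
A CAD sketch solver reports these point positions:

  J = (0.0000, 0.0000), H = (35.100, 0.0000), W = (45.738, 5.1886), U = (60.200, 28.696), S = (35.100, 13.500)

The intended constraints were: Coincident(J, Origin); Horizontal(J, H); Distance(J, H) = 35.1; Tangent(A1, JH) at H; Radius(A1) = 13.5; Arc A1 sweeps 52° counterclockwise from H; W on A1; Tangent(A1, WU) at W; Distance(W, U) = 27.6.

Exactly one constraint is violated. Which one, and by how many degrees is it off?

Tangent(A1, WU) at W — off by 6.40°.

J = (0.00, 0.00) ✓; J.y = 0.00, H.y = 0.00 ✓; |JH| = 35.10 ✓; ∠(SH, HJ) = 90.00° ✓; |SH| = 13.50 ✓; bearing(S→W) − bearing(S→H) = 52.00° ✓; |SW| = 13.50 ✓; ∠(SW, WU) = 83.60° ✗; |WU| = 27.60 ✓.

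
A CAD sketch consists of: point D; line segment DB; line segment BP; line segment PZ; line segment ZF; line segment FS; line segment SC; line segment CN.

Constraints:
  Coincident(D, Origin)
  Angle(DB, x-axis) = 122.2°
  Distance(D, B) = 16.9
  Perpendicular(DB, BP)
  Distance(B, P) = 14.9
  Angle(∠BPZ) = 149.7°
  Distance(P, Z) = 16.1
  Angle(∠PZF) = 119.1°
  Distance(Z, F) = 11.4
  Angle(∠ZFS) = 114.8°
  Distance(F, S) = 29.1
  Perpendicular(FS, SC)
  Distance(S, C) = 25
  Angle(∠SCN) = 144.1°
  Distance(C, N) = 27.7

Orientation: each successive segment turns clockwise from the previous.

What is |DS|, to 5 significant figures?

14.396

∠PZF = 119.1° gives ZF at -59.000° from the x-axis; with |ZF| = 11.4, F = (25.565, 13.003). ∠ZFS = 114.8° gives FS at -124.20° from the x-axis; with |FS| = 29.1, S = (9.2086, -11.065). Then |DS| = |S − D| = 14.396.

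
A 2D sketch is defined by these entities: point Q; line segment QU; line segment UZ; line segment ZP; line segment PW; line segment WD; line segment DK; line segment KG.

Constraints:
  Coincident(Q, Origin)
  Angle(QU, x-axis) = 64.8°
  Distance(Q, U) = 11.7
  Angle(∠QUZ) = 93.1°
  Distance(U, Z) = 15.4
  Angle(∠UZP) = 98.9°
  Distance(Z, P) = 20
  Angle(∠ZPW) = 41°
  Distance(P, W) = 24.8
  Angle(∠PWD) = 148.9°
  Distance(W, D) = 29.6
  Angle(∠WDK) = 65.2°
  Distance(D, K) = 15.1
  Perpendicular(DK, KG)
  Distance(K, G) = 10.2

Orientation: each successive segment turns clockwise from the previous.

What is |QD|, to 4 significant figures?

37.12

∠ZPW = 41.0° gives PW at 117.8° from the x-axis; with |PW| = 24.8, W = (3.117, 7.259). ∠PWD = 148.9° gives WD at 86.70° from the x-axis; with |WD| = 29.6, D = (4.821, 36.81). Then |QD| = |D − Q| = 37.12.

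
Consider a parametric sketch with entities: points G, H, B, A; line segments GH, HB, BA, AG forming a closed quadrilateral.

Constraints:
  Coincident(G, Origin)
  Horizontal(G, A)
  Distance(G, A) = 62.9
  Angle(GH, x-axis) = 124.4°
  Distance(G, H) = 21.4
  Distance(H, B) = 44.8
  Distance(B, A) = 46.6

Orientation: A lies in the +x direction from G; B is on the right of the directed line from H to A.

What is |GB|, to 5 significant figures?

23.907

Checks: |HB| = 44.80 ✓; |BA| = 46.60 ✓.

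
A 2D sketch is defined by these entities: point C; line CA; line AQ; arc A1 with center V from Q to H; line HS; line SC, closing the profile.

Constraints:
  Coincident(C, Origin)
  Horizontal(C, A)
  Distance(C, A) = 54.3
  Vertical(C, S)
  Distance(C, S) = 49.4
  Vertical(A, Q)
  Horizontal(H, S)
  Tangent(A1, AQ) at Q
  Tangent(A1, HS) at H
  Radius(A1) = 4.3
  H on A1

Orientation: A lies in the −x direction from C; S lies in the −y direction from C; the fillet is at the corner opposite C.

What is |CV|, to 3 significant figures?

67.3

CS is vertical with |CS| = 49.4 and S on the −y side, so S = (0.00, -49.4). The virtual corner opposite C is at (-54.3, -49.4). Since A1 is tangent to AQ there, VQ ⟂ AQ and the tangent condition forces VH to be normal to HS, with radius 4.3, so the center V sits 4.3 in from both sides at V = (-50.0, -45.1). Then |CV| = |V − C| = 67.3.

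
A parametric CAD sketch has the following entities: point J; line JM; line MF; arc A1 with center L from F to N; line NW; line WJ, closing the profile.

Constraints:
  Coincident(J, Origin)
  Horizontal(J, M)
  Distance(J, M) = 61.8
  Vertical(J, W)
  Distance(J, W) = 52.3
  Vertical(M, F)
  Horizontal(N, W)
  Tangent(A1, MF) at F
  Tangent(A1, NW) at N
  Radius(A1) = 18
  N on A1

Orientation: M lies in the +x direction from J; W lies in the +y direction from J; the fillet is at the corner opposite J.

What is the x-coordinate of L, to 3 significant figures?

43.8

J is at the origin; J and M share the same y with |JM| = 61.8 and M on the +x side, so M = (61.8, 0.00). J and W share the same x with |JW| = 52.3 and W on the +y side, so W = (0.00, 52.3). The virtual corner opposite J is at (61.8, 52.3). Since A1 is tangent to MF there, LF ⟂ MF and the tangent condition forces LN to be normal to NW, with radius 18.0, so the center L sits 18.0 in from both sides at L = (43.8, 34.3). So L.x = 43.8.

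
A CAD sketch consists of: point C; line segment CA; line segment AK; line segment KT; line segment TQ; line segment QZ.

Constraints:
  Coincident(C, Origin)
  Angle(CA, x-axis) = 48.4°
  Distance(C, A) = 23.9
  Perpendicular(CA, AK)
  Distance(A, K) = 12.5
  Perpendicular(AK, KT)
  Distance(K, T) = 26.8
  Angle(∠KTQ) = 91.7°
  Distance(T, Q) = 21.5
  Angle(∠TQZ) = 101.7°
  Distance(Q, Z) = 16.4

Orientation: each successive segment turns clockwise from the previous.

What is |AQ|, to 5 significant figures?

28.873

The perpendicularity gives KT at right angles to AK, so KT runs at -131.60°; with |KT| = 26.8, T = (7.4221, -10.468). ∠KTQ = 91.7° gives TQ at 140.10° from the x-axis; with |TQ| = 21.5, Q = (-9.0720, 3.3235). Then |AQ| = |Q − A| = 28.873.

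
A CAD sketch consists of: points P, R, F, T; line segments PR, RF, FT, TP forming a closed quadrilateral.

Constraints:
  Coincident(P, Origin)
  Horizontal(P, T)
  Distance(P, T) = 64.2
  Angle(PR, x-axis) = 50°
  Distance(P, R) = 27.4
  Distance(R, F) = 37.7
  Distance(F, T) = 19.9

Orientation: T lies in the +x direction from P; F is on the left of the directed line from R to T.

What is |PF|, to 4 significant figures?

57.95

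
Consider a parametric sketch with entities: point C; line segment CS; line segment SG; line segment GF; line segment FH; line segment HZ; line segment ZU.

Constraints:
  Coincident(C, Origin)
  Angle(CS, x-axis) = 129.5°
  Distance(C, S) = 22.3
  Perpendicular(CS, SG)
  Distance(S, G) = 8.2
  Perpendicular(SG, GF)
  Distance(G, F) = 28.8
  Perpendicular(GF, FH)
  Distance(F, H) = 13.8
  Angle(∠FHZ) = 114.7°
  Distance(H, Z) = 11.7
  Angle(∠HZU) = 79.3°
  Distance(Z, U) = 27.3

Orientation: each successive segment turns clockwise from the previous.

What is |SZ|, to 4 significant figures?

20.98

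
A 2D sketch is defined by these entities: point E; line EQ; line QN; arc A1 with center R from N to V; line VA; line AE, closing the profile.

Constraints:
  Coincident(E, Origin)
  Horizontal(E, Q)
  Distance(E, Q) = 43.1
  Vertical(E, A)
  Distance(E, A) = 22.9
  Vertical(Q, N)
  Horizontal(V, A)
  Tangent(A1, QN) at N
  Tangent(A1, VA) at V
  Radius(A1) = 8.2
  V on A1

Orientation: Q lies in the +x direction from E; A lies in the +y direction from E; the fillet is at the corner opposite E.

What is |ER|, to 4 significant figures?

37.87

E is at the origin; EQ is horizontal with |EQ| = 43.1 and Q on the +x side, so Q = (43.10, 0.000). E and A share the same x with |EA| = 22.9 and A on the +y side, so A = (0.000, 22.90). The virtual corner opposite E is at (43.10, 22.90). Tangency of A1 to QN means the radius RN is perpendicular to QN and since A1 is tangent to VA there, RV ⟂ VA, with radius 8.2, so the center R sits 8.2 in from both sides at R = (34.90, 14.70). Then |ER| = |R − E| = 37.87.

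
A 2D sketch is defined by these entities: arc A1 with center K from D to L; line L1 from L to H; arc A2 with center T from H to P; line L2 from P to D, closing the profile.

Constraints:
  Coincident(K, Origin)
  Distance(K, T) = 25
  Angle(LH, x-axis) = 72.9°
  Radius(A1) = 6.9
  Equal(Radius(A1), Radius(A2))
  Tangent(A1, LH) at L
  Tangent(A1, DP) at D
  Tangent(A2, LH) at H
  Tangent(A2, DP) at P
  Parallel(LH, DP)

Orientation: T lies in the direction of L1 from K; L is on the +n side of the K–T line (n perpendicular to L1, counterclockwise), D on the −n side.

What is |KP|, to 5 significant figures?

25.935

The slot axis is L1's direction at 72.9°, so u = (cos 72.9°, sin 72.9°) = (0.29404, 0.95579) and n = (−sin 72.9°, cos 72.9°) = (-0.95579, 0.29404). K is at the origin and T lies 25.0 along u from K, so T = 25.0·u = (7.3510, 23.895). Tangency of A1 to both parallel lines with radius 6.9 puts L and D at K ± 6.9·n: L = (-6.5950, 2.0289), D = (6.5950, -2.0289). Equal radii place H and P the same way about T: H = T + 6.9·n = (0.75604, 25.924), P = T − 6.9·n = (13.946, 21.866). Then |KP| = |P − K| = 25.935.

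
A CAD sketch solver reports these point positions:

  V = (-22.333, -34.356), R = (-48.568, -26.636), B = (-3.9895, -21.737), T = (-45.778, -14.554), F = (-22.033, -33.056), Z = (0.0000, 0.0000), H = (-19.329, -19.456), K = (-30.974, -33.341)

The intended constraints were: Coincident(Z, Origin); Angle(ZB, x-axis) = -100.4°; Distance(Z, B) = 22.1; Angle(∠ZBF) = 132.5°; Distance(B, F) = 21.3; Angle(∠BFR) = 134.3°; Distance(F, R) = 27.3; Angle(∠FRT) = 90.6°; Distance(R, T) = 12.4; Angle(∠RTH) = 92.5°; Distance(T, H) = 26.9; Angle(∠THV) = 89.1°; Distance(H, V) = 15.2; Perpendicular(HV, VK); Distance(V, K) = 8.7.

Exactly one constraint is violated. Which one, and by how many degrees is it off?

Perpendicular(HV, VK) — off by 4.70°.

Z = (0.00, 0.00) ✓; ZB at -100.4° ✓; |ZB| = 22.10 ✓; ∠ZBF = 132.5° ✓; |BF| = 21.30 ✓; ∠BFR = 134.3° ✓; |FR| = 27.30 ✓; ∠FRT = 90.60° ✓; |RT| = 12.40 ✓; ∠RTH = 92.50° ✓; |TH| = 26.90 ✓; ∠THV = 89.10° ✓; |HV| = 15.20 ✓; ∠(HV, VK) = 85.30° ✗; |VK| = 8.700 ✓.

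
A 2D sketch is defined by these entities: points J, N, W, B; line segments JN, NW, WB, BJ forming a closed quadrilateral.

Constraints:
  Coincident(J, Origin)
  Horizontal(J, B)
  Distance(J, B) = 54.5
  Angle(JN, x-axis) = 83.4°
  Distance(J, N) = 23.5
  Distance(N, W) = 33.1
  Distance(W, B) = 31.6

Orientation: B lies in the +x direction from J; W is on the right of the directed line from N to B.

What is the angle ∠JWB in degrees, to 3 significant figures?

168°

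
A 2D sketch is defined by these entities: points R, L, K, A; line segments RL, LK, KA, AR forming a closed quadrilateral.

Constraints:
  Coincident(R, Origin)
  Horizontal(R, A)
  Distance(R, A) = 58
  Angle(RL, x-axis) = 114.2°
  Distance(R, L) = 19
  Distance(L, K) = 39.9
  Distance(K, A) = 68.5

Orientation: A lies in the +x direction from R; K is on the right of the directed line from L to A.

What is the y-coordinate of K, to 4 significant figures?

-22.55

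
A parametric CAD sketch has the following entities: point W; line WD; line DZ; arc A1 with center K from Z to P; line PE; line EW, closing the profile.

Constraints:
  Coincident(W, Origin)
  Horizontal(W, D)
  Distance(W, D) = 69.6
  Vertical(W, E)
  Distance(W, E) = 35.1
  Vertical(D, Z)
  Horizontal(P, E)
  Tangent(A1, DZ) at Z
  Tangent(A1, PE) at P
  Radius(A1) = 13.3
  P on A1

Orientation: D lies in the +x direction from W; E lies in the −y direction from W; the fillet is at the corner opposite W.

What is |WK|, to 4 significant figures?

60.37

W is at the origin; WD is horizontal with |WD| = 69.6 and D on the +x side, so D = (69.60, 0.000). WE is vertical with |WE| = 35.1 and E on the −y side, so E = (0.000, -35.10). The virtual corner opposite W is at (69.60, -35.10). The tangent condition forces KZ to be normal to DZ and tangency of A1 to PE means the radius KP is perpendicular to PE, with radius 13.3, so the center K sits 13.3 in from both sides at K = (56.30, -21.80). Then |WK| = |K − W| = 60.37.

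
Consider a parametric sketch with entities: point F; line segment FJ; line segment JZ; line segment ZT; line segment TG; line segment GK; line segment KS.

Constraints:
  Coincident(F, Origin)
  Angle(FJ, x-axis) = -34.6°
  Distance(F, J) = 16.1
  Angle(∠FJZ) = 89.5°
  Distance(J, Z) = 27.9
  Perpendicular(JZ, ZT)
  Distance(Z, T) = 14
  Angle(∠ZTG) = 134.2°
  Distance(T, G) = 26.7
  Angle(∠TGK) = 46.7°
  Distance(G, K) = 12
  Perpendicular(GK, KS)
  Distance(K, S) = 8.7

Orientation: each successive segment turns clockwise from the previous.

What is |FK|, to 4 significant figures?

9.563

∠ZTG = 134.2° gives TG at 99.10° from the x-axis; with |TG| = 26.7, G = (-18.47, 2.445). ∠TGK = 46.7° gives GK at -34.20° from the x-axis; with |GK| = 12.0, K = (-8.542, -4.300). Then |FK| = |K − F| = 9.563.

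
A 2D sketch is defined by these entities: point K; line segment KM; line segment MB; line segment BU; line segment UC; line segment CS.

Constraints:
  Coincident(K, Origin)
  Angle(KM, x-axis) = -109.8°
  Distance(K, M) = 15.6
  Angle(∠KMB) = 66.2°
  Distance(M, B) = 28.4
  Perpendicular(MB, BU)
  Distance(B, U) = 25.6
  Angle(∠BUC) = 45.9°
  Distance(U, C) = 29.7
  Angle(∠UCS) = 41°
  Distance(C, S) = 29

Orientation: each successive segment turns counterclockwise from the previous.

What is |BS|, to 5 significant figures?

10.023

K is at the origin; KM runs at -109.8° with length 15.6, so M = (-5.2843, -14.678). ∠KMB = 66.2° gives MB at 4.0000° from the x-axis; with |MB| = 28.4, B = (23.047, -12.697). MB ⟂ BU, so BU runs at 94.000°; with |BU| = 25.6, U = (21.261, 12.841). ∠BUC = 45.9° gives UC at -131.90° from the x-axis; with |UC| = 29.7, C = (1.4261, -9.2651). ∠UCS = 41.0° gives CS at 7.1000° from the x-axis; with |CS| = 29.0, S = (30.204, -5.6806). Then |BS| = |S − B| = 10.023.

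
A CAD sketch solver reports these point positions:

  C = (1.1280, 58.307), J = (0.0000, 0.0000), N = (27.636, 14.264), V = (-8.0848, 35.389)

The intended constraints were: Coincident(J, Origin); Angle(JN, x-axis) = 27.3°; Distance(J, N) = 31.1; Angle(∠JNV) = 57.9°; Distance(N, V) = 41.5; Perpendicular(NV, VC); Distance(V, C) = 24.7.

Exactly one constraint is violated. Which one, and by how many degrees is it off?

Perpendicular(NV, VC) — off by 8.70°.

J = (0.00, 0.00) ✓; JN at 27.30° ✓; |JN| = 31.10 ✓; ∠JNV = 57.90° ✓; |NV| = 41.50 ✓; ∠(NV, VC) = 81.30° ✗; |VC| = 24.70 ✓.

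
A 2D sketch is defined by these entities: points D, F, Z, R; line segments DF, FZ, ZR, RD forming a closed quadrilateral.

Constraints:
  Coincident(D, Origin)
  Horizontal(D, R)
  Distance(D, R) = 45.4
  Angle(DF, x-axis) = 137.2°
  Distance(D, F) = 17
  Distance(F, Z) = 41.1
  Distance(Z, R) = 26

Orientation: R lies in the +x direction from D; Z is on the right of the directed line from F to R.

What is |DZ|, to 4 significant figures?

24.49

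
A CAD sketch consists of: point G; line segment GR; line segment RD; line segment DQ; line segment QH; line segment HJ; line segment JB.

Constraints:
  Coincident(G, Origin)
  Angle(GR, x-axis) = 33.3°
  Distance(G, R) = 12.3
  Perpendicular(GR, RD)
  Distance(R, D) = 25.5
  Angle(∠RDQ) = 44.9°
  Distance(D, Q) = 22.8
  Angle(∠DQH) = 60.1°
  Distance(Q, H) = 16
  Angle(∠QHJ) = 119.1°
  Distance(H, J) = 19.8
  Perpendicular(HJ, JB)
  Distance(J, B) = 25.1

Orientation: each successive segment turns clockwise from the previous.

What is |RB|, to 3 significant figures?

37.2

G is at the origin; GR runs at 33.3° with length 12.3, so R = (10.3, 6.75). The perpendicularity gives RD at right angles to GR, so RD runs at -56.7°; with |RD| = 25.5, D = (24.3, -14.6). ∠RDQ = 44.9° gives DQ at 168° from the x-axis; with |DQ| = 22.8, Q = (1.96, -9.90). ∠DQH = 60.1° gives QH at 48.3° from the x-axis; with |QH| = 16.0, H = (12.6, 2.05). ∠QHJ = 119.1° gives HJ at -12.6° from the x-axis; with |HJ| = 19.8, J = (31.9, -2.27). The perpendicularity gives JB at right angles to HJ, so JB runs at -103°; with |JB| = 25.1, B = (26.5, -26.8). Then |RB| = |B − R| = 37.2.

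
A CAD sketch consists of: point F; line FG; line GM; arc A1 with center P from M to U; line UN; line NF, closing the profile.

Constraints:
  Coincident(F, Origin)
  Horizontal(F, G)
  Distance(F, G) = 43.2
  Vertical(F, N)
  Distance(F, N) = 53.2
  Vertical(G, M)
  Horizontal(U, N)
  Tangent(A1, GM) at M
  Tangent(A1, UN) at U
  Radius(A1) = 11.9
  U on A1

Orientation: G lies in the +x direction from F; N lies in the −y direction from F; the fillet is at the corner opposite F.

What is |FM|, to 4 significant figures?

59.77

F is at the origin; FG is horizontal with |FG| = 43.2 and G on the +x side, so G = (43.20, 0.000). FN is vertical with |FN| = 53.2 and N on the −y side, so N = (0.000, -53.20). The virtual corner opposite F is at (43.20, -53.20). Since A1 is tangent to GM there, PM ⟂ GM and A1 meets UN tangentially, so PU is at right angles to UN, with radius 11.9, so the center P sits 11.9 in from both sides at P = (31.30, -41.30). That places the tangent points at M = (43.20, -41.30) on GM and U = (31.30, -53.20) on UN. Then |FM| = |M − F| = 59.77.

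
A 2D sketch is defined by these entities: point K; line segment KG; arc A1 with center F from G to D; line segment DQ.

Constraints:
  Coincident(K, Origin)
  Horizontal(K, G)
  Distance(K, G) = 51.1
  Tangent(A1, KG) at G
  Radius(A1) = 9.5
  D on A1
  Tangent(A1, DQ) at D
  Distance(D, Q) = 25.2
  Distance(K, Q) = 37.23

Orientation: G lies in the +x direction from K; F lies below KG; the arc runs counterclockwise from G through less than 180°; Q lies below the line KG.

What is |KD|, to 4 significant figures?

43.65

Checks: |KG| = 51.10 ✓; |FD| = 9.500 ✓; ∠(FD, DQ) = 90.00° ✓; |DQ| = 25.20 ✓; |KQ| = 37.23 ✓.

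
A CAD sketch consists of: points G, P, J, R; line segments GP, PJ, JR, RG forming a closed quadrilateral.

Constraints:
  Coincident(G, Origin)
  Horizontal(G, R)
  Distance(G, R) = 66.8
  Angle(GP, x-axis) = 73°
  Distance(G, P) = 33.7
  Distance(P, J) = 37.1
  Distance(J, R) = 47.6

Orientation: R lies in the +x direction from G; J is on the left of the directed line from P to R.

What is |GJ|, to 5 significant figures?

62.292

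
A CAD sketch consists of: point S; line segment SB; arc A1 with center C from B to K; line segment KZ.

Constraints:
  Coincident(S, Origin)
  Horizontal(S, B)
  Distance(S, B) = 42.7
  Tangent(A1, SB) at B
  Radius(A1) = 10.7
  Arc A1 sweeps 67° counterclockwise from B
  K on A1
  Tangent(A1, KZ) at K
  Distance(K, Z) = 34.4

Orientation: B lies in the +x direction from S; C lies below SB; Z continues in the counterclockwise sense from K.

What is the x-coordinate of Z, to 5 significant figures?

19.409

S is at the origin; SB is horizontal with |SB| = 42.7 and B on the +x side, so B = (42.700, 0.0000). A1 meets SB tangentially, so CB is at right angles to SB, so C = B + (0, -10.7) = (42.700, -10.700). On A1, B sits at bearing 90° from C; a 67° counterclockwise sweep puts K at bearing 157°, so K = C + 10.7·(cos 157°, sin 157°) = (32.851, -6.5192). A1 meets KZ tangentially, so CK is at right angles to KZ, so KZ runs along (−sin 157°, cos 157°); with |KZ| = 34.4, Z = (19.409, -38.185). So Z.x = 19.409.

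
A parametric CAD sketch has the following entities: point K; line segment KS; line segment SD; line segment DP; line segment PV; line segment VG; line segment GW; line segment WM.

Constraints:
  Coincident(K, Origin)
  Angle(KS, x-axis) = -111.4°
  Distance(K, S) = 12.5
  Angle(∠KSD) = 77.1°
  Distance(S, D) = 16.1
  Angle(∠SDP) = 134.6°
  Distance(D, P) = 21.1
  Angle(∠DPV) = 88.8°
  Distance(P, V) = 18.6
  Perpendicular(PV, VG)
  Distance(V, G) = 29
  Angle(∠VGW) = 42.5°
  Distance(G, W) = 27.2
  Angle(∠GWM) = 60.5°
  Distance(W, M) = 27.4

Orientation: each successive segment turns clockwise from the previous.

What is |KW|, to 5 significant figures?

22.095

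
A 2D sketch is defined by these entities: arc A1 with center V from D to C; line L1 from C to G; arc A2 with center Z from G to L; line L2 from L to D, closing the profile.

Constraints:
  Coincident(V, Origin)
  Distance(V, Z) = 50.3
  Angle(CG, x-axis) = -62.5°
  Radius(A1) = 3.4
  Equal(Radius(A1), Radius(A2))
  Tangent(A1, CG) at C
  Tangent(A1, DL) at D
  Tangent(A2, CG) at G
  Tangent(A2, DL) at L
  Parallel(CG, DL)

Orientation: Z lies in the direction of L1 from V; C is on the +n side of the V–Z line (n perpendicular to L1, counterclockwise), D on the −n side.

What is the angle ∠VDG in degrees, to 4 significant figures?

82.30°

Tangency of A1 to both parallel lines with radius 3.4 puts C and D at V ± 3.4·n: C = (3.016, 1.570), D = (-3.016, -1.570). Equal radii place G and L the same way about Z: G = Z + 3.4·n = (26.24, -43.05), L = Z − 3.4·n = (20.21, -46.19). Then cos ∠VDG = DV·DG / (|DV||DG|), giving 82.30°.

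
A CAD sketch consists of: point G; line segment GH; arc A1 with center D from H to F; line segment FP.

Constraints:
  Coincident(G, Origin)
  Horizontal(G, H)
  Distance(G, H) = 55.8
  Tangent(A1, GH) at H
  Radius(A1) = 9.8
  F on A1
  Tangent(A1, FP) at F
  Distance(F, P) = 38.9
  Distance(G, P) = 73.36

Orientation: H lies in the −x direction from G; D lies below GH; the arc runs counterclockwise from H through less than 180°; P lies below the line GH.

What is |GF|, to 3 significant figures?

66.4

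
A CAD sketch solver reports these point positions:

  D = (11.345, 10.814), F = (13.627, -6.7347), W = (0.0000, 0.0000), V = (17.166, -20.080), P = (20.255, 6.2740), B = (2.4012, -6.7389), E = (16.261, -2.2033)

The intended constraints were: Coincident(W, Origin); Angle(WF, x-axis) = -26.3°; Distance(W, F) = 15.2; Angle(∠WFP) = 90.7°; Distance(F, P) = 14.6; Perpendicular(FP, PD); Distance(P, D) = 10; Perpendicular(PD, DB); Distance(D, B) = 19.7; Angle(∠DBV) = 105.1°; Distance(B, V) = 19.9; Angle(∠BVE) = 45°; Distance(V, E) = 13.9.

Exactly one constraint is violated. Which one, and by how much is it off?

Distance(V, E) = 13.9 — off by 4.00.

W = (0.00, 0.00) ✓; WF at -26.30° ✓; |WF| = 15.20 ✓; ∠WFP = 90.70° ✓; |FP| = 14.60 ✓; ∠(FP, PD) = 90.00° ✓; |PD| = 10.00 ✓; ∠(PD, DB) = 90.00° ✓; |DB| = 19.70 ✓; ∠DBV = 105.1° ✓; |BV| = 19.90 ✓; ∠BVE = 45.00° ✓; |VE| = 17.90 ✗.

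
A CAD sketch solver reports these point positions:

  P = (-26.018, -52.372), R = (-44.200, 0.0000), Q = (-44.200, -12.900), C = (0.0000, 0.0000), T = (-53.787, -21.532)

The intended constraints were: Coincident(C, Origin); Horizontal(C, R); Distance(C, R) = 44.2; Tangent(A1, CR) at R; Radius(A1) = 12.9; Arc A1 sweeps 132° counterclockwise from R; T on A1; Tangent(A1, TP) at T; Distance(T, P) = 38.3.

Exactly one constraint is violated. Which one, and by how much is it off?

Distance(T, P) = 38.3 — off by 3.20.

C = (0.00, 0.00) ✓; C.y = 0.00, R.y = 0.00 ✓; |CR| = 44.20 ✓; ∠(QR, RC) = 90.00° ✓; |QR| = 12.90 ✓; bearing(Q→T) − bearing(Q→R) = 132.0° ✓; |QT| = 12.90 ✓; ∠(QT, TP) = 90.00° ✓; |TP| = 41.50 ✗.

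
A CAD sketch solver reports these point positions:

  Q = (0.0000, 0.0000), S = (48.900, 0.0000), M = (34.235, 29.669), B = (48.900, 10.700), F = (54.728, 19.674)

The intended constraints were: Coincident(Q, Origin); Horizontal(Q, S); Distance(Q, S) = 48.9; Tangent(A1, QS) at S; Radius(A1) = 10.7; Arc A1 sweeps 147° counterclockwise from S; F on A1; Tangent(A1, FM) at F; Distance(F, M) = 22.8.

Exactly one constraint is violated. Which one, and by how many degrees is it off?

Tangent(A1, FM) at F — off by 7.00°.

Q = (0.00, 0.00) ✓; Q.y = 0.00, S.y = 0.00 ✓; |QS| = 48.90 ✓; ∠(BS, SQ) = 90.00° ✓; |BS| = 10.70 ✓; bearing(B→F) − bearing(B→S) = 147.0° ✓; |BF| = 10.70 ✓; ∠(BF, FM) = 83.00° ✗; |FM| = 22.80 ✓.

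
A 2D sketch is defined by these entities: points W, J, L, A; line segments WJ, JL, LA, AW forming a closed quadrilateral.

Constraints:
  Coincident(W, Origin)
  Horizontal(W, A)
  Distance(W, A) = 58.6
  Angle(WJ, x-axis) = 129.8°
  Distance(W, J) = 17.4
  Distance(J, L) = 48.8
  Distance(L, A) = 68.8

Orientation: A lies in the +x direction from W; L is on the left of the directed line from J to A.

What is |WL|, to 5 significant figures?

56.274

Checks: |JL| = 48.80 ✓; |LA| = 68.80 ✓.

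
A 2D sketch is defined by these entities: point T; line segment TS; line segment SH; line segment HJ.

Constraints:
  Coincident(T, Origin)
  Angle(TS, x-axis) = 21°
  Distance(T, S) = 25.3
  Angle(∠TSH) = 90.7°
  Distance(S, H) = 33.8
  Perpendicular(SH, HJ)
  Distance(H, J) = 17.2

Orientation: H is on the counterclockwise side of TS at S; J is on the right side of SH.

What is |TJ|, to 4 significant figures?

54.49

T is at the origin; TS runs at 21.0° with length 25.3, so S = 25.3·(cos 21.0°, sin 21.0°) = (23.62, 9.067). ∠TSH = 90.7°, so SH runs at 21.0° + (180° − 90.7°) = 110.3° from the x-axis; with |SH| = 33.8, H = S + 33.8·(cos 110.3°, sin 110.3°) = (11.89, 40.77). The perpendicularity gives HJ at right angles to SH; with |HJ| = 17.2 on the right of SH, J = H + 17.2·(0.9379, 0.3469) = (28.02, 46.73). Then |TJ| = |J − T| = 54.49.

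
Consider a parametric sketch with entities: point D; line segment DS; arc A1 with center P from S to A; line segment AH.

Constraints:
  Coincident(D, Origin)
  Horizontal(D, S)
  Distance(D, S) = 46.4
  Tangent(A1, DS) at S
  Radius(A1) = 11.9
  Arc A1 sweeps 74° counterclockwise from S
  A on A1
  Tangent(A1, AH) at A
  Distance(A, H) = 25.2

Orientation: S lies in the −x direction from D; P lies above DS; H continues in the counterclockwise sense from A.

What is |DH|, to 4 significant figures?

43.17

D is at the origin; D and S share the same y with |DS| = 46.4 and S on the −x side, so S = (-46.40, 0.000). Since A1 is tangent to DS there, PS ⟂ DS, so P = S + (0, 11.9) = (-46.40, 11.90). On A1, S sits at bearing -90° from P; a 74° counterclockwise sweep puts A at bearing -16°, so A = P + 11.9·(cos -16°, sin -16°) = (-34.96, 8.620). The tangent condition forces PA to be normal to AH, so AH runs along (−sin -16°, cos -16°); with |AH| = 25.2, H = (-28.01, 32.84). Then |DH| = |H − D| = 43.17.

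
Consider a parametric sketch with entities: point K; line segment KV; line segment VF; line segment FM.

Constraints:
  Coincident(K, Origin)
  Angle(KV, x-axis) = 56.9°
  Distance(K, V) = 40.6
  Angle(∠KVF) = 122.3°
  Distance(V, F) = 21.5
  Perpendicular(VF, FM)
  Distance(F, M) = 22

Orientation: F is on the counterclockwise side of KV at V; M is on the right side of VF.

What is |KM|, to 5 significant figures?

70.975

K is at the origin; KV runs at 56.9° with length 40.6, so V = 40.6·(cos 56.9°, sin 56.9°) = (22.172, 34.011). ∠KVF = 122.3°, so VF runs at 56.9° + (180° − 122.3°) = 114.60° from the x-axis; with |VF| = 21.5, F = V + 21.5·(cos 114.60°, sin 114.60°) = (13.222, 53.560). VF is perpendicular to FM; with |FM| = 22.0 on the right of VF, M = F + 22.0·(0.90924, 0.41628) = (33.225, 62.718). Then |KM| = |M − K| = 70.975.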